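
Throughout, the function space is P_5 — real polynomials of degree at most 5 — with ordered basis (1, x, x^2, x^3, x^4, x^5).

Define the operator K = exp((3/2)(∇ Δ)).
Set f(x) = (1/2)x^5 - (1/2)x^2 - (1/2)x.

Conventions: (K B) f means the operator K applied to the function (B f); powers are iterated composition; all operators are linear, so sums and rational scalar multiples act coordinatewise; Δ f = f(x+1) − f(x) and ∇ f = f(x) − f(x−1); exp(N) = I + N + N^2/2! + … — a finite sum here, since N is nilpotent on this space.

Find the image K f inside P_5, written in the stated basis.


order-1 term: 15x^3 + (15/2)x - 3/2
order-2 term: (135/2)x
the series for exp((3/2)(∇ Δ)) f terminates at order 2
exp((3/2)(∇ Δ)) f = (1/2)x^5 + 15x^3 - (1/2)x^2 + (149/2)x - 3/2

g(x) = (1/2)x^5 + 15x^3 - (1/2)x^2 + (149/2)x - 3/2


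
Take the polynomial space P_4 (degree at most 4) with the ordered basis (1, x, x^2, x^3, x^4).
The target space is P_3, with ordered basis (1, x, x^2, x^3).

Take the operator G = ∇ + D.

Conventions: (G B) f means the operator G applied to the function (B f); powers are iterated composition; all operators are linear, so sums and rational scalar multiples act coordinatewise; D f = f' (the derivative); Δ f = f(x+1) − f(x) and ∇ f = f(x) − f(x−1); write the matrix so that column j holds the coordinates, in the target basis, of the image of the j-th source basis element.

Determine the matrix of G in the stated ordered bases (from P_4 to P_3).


the matrix is [[0, 2, -1, 1, -1]; [0, 0, 4, -3, 4]; [0, 0, 0, 6, -6]; [0, 0, 0, 0, 8]] (rows listed top to bottom)

image of 1: 0
image of x: 2
image of x^2: 4x - 1
image of x^3: 6x^2 - 3x + 1
image of x^4: 8x^3 - 6x^2 + 4x - 1
each image's coordinates form column j of the matrix


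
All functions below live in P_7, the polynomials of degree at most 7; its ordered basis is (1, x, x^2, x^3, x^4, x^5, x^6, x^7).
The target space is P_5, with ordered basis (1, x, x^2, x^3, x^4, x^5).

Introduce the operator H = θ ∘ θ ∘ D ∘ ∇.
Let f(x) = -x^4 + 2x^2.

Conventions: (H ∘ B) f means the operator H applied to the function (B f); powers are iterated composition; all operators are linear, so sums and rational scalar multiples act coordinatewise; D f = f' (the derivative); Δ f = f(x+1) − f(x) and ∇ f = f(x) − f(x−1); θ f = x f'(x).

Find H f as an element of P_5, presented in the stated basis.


the result is g(x) = -48x^2 + 12x

∇ f = -4x^3 + 6x^2 - 1
D ∇ f = -12x^2 + 12x
θ D ∇ f = -24x^2 + 12x
θ θ D ∇ f = -48x^2 + 12x


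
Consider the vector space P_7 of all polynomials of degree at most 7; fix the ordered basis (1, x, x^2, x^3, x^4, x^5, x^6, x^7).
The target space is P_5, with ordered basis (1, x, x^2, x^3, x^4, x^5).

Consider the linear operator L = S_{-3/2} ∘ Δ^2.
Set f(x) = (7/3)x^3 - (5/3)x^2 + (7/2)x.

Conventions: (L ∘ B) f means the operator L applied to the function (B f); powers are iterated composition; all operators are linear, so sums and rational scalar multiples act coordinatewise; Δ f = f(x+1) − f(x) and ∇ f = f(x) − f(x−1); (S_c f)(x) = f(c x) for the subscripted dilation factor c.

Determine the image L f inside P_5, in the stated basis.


Δ f = 7x^2 + (11/3)x + 25/6
Δ Δ f = 14x + 32/3
S_{-3/2} Δ^2 f = -21x + 32/3

the image equals g(x) = -21x + 32/3


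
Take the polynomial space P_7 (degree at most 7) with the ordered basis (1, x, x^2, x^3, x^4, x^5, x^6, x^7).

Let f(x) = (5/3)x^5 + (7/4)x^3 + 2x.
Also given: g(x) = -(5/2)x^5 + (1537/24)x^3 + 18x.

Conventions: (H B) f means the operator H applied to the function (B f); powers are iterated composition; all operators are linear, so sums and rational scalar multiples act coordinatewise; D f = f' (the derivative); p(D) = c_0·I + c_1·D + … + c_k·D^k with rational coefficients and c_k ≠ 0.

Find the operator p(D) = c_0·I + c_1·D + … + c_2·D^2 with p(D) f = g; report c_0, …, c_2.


p(D) = -(3/2)·I + 2·D^2, i.e. c_0 = -3/2, c_1 = 0, c_2 = 2

D^0 f = (5/3)x^5 + (7/4)x^3 + 2x
D^1 f = (25/3)x^4 + (21/4)x^2 + 2
D^2 f = (100/3)x^3 + (21/2)x
matching coefficients of g against c_0 f + c_1 Df + … from the top degree down determines the c_i
solution: c_0 = -3/2, c_1 = 0, c_2 = 2


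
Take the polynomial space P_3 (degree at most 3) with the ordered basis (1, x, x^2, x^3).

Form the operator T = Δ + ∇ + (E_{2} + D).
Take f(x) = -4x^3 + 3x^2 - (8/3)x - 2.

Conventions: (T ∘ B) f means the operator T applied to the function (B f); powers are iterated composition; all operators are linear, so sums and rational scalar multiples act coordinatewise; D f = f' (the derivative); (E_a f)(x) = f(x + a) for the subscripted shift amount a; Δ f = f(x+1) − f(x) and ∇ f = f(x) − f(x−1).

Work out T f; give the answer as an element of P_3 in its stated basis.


Δ f = -12x^2 - 6x - 11/3
∇ f = -12x^2 + 18x - 29/3
E_{2} f = -4x^3 - 21x^2 - (116/3)x - 82/3
D f = -12x^2 + 6x - 8/3
(E_{2} + D) f = -4x^3 - 33x^2 - (98/3)x - 30
(Δ + ∇ + (E_{2} + D)) f = -4x^3 - 57x^2 - (62/3)x - 130/3

the result is g(x) = -4x^3 - 57x^2 - (62/3)x - 130/3


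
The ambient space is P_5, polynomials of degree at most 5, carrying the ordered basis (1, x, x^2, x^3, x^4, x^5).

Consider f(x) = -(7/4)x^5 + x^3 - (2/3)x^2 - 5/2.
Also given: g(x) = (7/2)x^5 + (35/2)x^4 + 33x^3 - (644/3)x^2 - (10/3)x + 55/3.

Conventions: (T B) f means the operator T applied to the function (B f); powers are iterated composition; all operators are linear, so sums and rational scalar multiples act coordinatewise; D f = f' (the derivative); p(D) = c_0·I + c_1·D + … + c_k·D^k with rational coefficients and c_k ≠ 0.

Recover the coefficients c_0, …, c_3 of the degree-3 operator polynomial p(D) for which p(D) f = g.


D^0 f = -(7/4)x^5 + x^3 - (2/3)x^2 - 5/2
D^1 f = -(35/4)x^4 + 3x^2 - (4/3)x
D^2 f = -35x^3 + 6x - 4/3
D^3 f = -105x^2 + 6
matching coefficients of g against c_0 f + c_1 Df + … from the top degree down determines the c_i
solution: c_0 = -2, c_1 = -2, c_2 = -1, c_3 = 2

p(D) = -2·I − 2·D − D^2 + 2·D^3, i.e. c_0 = -2, c_1 = -2, c_2 = -1, c_3 = 2


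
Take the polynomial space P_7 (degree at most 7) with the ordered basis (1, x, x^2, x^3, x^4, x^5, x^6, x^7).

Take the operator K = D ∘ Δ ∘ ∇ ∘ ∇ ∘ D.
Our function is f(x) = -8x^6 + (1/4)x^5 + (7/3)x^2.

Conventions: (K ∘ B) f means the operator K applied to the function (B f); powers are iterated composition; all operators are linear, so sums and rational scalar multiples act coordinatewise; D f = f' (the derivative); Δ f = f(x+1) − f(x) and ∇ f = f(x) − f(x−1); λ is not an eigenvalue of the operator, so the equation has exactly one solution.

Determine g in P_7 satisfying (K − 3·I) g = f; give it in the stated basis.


the image equals g(x) = (8/3)x^6 - (1/12)x^5 - (7/9)x^2 + 640x - 970/3

write g with unknown coordinates in the stated basis and equate coefficients in (K − 3·I) g = f
solving from the highest basis element down gives g = (8/3)x^6 - (1/12)x^5 - (7/9)x^2 + 640x - 970/3
check: K g = 1920x - 970
so K g − 3·g = -8x^6 + (1/4)x^5 + (7/3)x^2 = f ✓


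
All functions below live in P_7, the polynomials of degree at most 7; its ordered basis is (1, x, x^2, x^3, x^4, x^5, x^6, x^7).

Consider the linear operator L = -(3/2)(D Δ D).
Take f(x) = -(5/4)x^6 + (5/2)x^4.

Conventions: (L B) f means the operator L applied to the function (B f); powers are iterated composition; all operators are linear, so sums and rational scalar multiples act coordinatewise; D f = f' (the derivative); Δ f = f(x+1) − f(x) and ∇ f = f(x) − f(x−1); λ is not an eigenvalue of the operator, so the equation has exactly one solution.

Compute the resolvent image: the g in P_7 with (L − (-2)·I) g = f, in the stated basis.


write g with unknown coordinates in the stated basis and equate coefficients in (L − (-2)·I) g = f
solving from the highest basis element down gives g = -(5/8)x^6 + (5/4)x^4 - (225/4)x^3 - (675/8)x^2 - (135/4)x - 4095/16
check: L g = (225/2)x^3 + (675/4)x^2 + (135/2)x + 4095/8
so L g − (-2)·g = -(5/4)x^6 + (5/2)x^4 = f ✓

the result is g(x) = -(5/8)x^6 + (5/4)x^4 - (225/4)x^3 - (675/8)x^2 - (135/4)x - 4095/16


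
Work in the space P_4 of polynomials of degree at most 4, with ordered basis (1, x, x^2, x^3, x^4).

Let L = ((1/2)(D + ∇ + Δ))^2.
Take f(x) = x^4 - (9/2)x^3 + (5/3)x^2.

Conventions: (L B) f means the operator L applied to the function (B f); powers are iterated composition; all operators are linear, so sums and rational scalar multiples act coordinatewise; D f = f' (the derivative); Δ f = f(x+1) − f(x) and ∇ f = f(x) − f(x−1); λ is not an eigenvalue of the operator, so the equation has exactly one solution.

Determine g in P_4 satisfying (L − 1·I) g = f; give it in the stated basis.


write g with unknown coordinates in the stated basis and equate coefficients in (L − 1·I) g = f
solving from the highest basis element down gives g = -x^4 + (9/2)x^3 - (86/3)x^2 + (243/4)x - 141
check: L g = -27x^2 + (243/4)x - 141
so L g − 1·g = x^4 - (9/2)x^3 + (5/3)x^2 = f ✓

g(x) = -x^4 + (9/2)x^3 - (86/3)x^2 + (243/4)x - 141


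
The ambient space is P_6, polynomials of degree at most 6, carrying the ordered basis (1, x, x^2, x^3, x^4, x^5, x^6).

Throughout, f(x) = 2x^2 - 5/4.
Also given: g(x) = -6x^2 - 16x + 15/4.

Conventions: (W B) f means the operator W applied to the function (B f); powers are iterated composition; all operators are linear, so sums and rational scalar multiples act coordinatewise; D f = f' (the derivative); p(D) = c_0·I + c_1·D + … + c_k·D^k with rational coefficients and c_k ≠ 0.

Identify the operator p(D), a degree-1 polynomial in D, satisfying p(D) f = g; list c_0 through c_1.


D^0 f = 2x^2 - 5/4
D^1 f = 4x
matching coefficients of g against c_0 f + c_1 Df + … from the top degree down determines the c_i
solution: c_0 = -3, c_1 = -4

c_0 = -3, c_1 = -4


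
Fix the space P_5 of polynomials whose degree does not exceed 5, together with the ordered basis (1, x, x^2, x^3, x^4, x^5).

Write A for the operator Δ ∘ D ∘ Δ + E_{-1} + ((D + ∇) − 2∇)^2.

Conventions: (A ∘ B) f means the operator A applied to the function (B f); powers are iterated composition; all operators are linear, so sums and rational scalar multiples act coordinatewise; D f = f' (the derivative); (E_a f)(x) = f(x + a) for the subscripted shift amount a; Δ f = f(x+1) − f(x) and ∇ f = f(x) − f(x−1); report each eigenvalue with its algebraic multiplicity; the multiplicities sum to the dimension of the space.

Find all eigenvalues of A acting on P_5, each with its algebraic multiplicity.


λ = 1 (multiplicity 6)

image of 1: 1
image of x: x - 1
image of x^2: x^2 - 2x + 1
image of x^3: x^3 - 3x^2 + 3x + 5
image of x^4: x^4 - 4x^3 + 6x^2 + 20x + 31
image of x^5: x^5 - 5x^4 + 10x^3 + 50x^2 + 155x + 49
the matrix is upper triangular; its diagonal is (1, 1, 1, 1, 1, 1)
for a triangular matrix the eigenvalues are the diagonal entries, with algebraic multiplicity their repetition count


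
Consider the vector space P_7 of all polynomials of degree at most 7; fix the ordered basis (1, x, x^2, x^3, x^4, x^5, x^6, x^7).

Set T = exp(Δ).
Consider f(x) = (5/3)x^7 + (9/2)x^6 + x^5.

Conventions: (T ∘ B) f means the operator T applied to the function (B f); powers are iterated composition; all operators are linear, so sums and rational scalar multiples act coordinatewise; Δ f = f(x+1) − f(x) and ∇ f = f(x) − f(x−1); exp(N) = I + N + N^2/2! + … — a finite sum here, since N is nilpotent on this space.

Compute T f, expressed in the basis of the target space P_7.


order-1 term: (35/3)x^6 + 62x^5 + (785/6)x^4 + (475/3)x^3 + (225/2)x^2 + (131/3)x + 43/6
order-2 term: 35x^5 + (485/2)x^4 + (2065/3)x^3 + (2055/2)x^2 + (2405/3)x + 519/2
order-3 term: (175/3)x^4 + 440x^3 + 1290x^2 + 1755x + 2795/3
order-4 term: (175/3)x^3 + (835/2)x^2 + (3100/3)x + 5315/6
order-5 term: 35x^2 + 202x + 1811/6
order-6 term: (35/3)x + 79/2
order-7 term: 5/3
the series for exp(Δ) f terminates at order 7
exp(Δ) f = (5/3)x^7 + (97/6)x^6 + 98x^5 + (1295/3)x^4 + 1345x^3 + (5765/2)x^2 + (11542/3)x + 14563/6

g(x) = (5/3)x^7 + (97/6)x^6 + 98x^5 + (1295/3)x^4 + 1345x^3 + (5765/2)x^2 + (11542/3)x + 14563/6


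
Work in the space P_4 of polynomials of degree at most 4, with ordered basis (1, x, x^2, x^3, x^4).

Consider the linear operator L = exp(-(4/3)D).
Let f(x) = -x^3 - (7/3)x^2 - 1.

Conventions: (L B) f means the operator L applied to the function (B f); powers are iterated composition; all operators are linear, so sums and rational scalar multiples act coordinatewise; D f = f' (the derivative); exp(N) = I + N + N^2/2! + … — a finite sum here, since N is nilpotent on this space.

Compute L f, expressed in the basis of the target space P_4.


g(x) = -x^3 + (5/3)x^2 + (8/9)x - 25/9

order-1 term: 4x^2 + (56/9)x
order-2 term: -(16/3)x - 112/27
order-3 term: 64/27
the series for exp(-(4/3)D) f terminates at order 3
exp(-(4/3)D) f = -x^3 + (5/3)x^2 + (8/9)x - 25/9


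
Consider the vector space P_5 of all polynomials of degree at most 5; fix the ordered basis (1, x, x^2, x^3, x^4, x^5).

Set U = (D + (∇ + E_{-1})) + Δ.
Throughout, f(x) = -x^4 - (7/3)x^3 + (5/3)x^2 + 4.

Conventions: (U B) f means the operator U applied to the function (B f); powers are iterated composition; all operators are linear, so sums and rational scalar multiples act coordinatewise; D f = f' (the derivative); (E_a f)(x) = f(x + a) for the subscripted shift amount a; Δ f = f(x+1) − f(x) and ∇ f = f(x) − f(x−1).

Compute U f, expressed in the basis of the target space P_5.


D f = -4x^3 - 7x^2 + (10/3)x
∇ f = -4x^3 - x^2 + (19/3)x - 3
E_{-1} f = -x^4 + (5/3)x^3 + (8/3)x^2 - (19/3)x + 7
(∇ + E_{-1}) f = -x^4 - (7/3)x^3 + (5/3)x^2 + 4
(D + (∇ + E_{-1})) f = -x^4 - (19/3)x^3 - (16/3)x^2 + (10/3)x + 4
Δ f = -4x^3 - 13x^2 - (23/3)x - 5/3
((D + (∇ + E_{-1})) + Δ) f = -x^4 - (31/3)x^3 - (55/3)x^2 - (13/3)x + 7/3

g(x) = -x^4 - (31/3)x^3 - (55/3)x^2 - (13/3)x + 7/3


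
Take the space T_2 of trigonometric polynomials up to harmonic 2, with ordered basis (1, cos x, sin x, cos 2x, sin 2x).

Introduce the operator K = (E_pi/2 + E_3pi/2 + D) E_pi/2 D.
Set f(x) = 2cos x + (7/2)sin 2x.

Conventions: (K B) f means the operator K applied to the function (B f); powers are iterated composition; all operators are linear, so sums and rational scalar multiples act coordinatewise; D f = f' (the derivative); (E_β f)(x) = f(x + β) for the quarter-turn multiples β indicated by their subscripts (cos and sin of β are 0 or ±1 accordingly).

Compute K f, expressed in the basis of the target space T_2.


g(x) = 2sin x + 14cos 2x + 14sin 2x

D f = -2sin x + 7cos 2x
E_pi/2 D f = -2cos x - 7cos 2x
E_pi/2 (E_pi/2 D) f = 2sin x + 7cos 2x
E_3pi/2 (E_pi/2 D) f = -2sin x + 7cos 2x
D (E_pi/2 D) f = 2sin x + 14sin 2x
(E_pi/2 + E_3pi/2 + D) (E_pi/2 D) f = 2sin x + 14cos 2x + 14sin 2x


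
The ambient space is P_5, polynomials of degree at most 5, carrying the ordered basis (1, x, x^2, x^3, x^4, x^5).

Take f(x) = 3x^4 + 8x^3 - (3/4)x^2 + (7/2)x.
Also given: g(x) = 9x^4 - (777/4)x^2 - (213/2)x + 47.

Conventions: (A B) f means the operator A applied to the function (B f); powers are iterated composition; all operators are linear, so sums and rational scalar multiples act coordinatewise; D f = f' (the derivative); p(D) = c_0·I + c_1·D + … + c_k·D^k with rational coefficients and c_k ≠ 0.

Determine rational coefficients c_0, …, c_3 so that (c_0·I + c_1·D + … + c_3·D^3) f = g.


p(D) = 3·I − 2·D − 4·D^2 + D^3, i.e. c_0 = 3, c_1 = -2, c_2 = -4, c_3 = 1

D^0 f = 3x^4 + 8x^3 - (3/4)x^2 + (7/2)x
D^1 f = 12x^3 + 24x^2 - (3/2)x + 7/2
D^2 f = 36x^2 + 48x - 3/2
D^3 f = 72x + 48
matching coefficients of g against c_0 f + c_1 Df + … from the top degree down determines the c_i
solution: c_0 = 3, c_1 = -2, c_2 = -4, c_3 = 1


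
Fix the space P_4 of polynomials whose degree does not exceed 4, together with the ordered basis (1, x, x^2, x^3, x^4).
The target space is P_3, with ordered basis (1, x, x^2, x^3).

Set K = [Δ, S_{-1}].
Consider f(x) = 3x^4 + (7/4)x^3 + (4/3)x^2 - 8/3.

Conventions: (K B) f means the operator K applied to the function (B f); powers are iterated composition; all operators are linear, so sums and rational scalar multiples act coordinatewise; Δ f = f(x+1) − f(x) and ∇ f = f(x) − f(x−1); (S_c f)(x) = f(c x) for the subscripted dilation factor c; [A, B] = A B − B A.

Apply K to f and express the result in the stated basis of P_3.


S_{-1} f = 3x^4 - (7/4)x^3 + (4/3)x^2 - 8/3
Δ S_{-1} f = 12x^3 + (51/4)x^2 + (113/12)x + 31/12
Δ f = 12x^3 + (93/4)x^2 + (239/12)x + 73/12
S_{-1} Δ f = -12x^3 + (93/4)x^2 - (239/12)x + 73/12
[Δ, S_{-1}] f = 24x^3 - (21/2)x^2 + (88/3)x - 7/2

g(x) = 24x^3 - (21/2)x^2 + (88/3)x - 7/2


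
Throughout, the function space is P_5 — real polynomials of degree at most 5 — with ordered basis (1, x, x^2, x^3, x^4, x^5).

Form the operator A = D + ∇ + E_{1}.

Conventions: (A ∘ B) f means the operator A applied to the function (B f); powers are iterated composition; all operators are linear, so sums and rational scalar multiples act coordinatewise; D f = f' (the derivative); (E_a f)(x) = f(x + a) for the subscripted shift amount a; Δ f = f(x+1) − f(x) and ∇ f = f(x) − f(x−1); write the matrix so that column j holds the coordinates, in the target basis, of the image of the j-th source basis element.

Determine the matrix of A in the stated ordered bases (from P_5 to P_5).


the matrix is [[1, 3, 0, 2, 0, 2]; [0, 1, 6, 0, 8, 0]; [0, 0, 1, 9, 0, 20]; [0, 0, 0, 1, 12, 0]; [0, 0, 0, 0, 1, 15]; [0, 0, 0, 0, 0, 1]] (rows listed top to bottom)

image of 1: 1
image of x: x + 3
image of x^2: x^2 + 6x
image of x^3: x^3 + 9x^2 + 2
image of x^4: x^4 + 12x^3 + 8x
image of x^5: x^5 + 15x^4 + 20x^2 + 2
each image's coordinates form column j of the matrix


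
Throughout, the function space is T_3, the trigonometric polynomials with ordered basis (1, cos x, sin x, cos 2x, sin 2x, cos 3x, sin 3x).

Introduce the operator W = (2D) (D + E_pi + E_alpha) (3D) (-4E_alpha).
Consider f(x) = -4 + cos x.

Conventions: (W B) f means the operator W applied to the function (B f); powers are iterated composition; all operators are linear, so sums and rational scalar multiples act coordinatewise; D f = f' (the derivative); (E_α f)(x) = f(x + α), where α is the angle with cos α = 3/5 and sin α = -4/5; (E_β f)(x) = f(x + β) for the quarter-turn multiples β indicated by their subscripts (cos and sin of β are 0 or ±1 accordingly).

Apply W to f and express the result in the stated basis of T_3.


E_alpha f = -4 + (3/5)cos x + (4/5)sin x
(-4E_alpha) f = 16 - (12/5)cos x - (16/5)sin x
D (-4E_alpha) f = -(16/5)cos x + (12/5)sin x
(3D) (-4E_alpha) f = -(48/5)cos x + (36/5)sin x
D ((3D) (-4E_alpha)) f = (36/5)cos x + (48/5)sin x
E_pi ((3D) (-4E_alpha)) f = (48/5)cos x - (36/5)sin x
E_alpha ((3D) (-4E_alpha)) f = -(288/25)cos x - (84/25)sin x
(D + E_pi + E_alpha) ((3D) (-4E_alpha)) f = (132/25)cos x - (24/25)sin x
D (D + E_pi + E_alpha) ((3D) (-4E_alpha)) f = -(24/25)cos x - (132/25)sin x
(2D) (D + E_pi + E_alpha) ((3D) (-4E_alpha)) f = -(48/25)cos x - (264/25)sin x

the result is g(x) = -(48/25)cos x - (264/25)sin x


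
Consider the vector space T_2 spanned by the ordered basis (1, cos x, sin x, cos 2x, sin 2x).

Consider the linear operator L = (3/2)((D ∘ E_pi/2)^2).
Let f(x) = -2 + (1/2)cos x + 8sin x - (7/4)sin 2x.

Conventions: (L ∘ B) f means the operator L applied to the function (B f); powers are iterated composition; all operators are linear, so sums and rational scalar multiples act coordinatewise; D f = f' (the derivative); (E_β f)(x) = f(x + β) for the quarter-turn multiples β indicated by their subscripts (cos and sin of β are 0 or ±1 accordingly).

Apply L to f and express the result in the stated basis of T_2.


the image equals g(x) = (3/4)cos x + 12sin x + (21/2)sin 2x

E_pi/2 f = -2 + 8cos x - (1/2)sin x + (7/4)sin 2x
D E_pi/2 f = -(1/2)cos x - 8sin x + (7/2)cos 2x
E_pi/2 (D ∘ E_pi/2) f = -8cos x + (1/2)sin x - (7/2)cos 2x
D E_pi/2 (D ∘ E_pi/2) f = (1/2)cos x + 8sin x + 7sin 2x
((3/2)((D ∘ E_pi/2)^2)) f = (3/4)cos x + 12sin x + (21/2)sin 2x


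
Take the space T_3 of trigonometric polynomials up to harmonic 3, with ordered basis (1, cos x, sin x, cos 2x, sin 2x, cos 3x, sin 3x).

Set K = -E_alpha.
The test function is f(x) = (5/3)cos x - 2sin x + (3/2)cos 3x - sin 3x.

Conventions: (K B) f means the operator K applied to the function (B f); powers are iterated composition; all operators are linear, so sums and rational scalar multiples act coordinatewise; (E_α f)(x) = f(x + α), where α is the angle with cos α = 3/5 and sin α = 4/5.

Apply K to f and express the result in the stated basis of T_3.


the image equals g(x) = (3/5)cos x + (38/15)sin x + (439/250)cos 3x - (51/125)sin 3x

E_alpha f = -(3/5)cos x - (38/15)sin x - (439/250)cos 3x + (51/125)sin 3x
(-E_alpha) f = (3/5)cos x + (38/15)sin x + (439/250)cos 3x - (51/125)sin 3x


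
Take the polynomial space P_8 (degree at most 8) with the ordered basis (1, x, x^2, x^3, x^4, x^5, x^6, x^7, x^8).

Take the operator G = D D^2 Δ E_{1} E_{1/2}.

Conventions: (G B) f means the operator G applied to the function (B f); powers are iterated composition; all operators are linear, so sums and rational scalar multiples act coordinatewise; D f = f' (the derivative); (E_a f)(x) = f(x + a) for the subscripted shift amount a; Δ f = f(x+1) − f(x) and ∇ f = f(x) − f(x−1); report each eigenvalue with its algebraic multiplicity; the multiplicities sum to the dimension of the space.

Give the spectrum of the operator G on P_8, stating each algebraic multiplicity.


image of 1: 0
image of x: 0
image of x^2: 0
image of x^3: 0
image of x^4: 24
image of x^5: 120x + 240
image of x^6: 360x^2 + 1440x + 1470
image of x^7: 840x^3 + 5040x^2 + 10290x + 7140
image of x^8: 1680x^4 + 13440x^3 + 41160x^2 + 57120x + 30261
the matrix is upper triangular; its diagonal is (0, 0, 0, 0, 0, 0, 0, 0, 0)
for a triangular matrix the eigenvalues are the diagonal entries, with algebraic multiplicity their repetition count

λ = 0 (multiplicity 9)


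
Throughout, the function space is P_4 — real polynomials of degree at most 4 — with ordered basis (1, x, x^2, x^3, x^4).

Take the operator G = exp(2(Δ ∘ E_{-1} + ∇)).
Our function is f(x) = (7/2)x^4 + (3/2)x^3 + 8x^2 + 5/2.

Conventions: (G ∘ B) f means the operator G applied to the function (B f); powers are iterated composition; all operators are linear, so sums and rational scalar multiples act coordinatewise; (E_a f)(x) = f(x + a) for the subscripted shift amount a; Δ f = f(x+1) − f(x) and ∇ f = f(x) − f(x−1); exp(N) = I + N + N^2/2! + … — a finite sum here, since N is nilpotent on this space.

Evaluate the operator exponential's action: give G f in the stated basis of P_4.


the image equals g(x) = (7/2)x^4 + (115/2)x^3 + 278x^2 + 398x + 117/2

order-1 term: 56x^3 - 66x^2 + 102x - 40
order-2 term: 336x^2 - 600x + 448
order-3 term: 896x - 1248
order-4 term: 896
the series for exp(2(Δ ∘ E_{-1} + ∇)) f terminates at order 4
exp(2(Δ ∘ E_{-1} + ∇)) f = (7/2)x^4 + (115/2)x^3 + 278x^2 + 398x + 117/2


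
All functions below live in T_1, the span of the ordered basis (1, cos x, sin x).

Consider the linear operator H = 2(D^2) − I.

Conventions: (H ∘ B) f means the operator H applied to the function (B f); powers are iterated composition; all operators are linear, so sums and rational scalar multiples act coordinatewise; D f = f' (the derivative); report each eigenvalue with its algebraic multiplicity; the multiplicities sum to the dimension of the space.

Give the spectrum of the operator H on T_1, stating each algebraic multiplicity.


image of 1: -1
image of cos x: -3cos x
image of sin x: -3sin x
the matrix is diagonal; its diagonal is (-1, -3, -3)
for a triangular matrix the eigenvalues are the diagonal entries, with algebraic multiplicity their repetition count

λ = -3 (multiplicity 2), λ = -1 (multiplicity 1)


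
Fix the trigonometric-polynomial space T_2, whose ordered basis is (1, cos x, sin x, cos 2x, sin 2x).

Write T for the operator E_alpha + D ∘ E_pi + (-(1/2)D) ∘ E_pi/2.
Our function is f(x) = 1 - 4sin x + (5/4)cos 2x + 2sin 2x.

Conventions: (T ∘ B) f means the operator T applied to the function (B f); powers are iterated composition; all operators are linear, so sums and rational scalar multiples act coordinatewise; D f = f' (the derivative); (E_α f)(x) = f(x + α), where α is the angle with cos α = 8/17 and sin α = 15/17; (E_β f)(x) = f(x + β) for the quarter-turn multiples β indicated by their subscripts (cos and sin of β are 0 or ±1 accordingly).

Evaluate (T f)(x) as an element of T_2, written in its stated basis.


E_alpha f = 1 - (60/17)cos x - (32/17)sin x + (1115/1156)cos 2x - (622/289)sin 2x
E_pi f = 1 + 4sin x + (5/4)cos 2x + 2sin 2x
D E_pi f = 4cos x + 4cos 2x - (5/2)sin 2x
E_pi/2 f = 1 - 4cos x - (5/4)cos 2x - 2sin 2x
D E_pi/2 f = 4sin x - 4cos 2x + (5/2)sin 2x
(-(1/2)D) E_pi/2 f = -2sin x + 2cos 2x - (5/4)sin 2x
(E_alpha + D ∘ E_pi + (-(1/2)D) ∘ E_pi/2) f = 1 + (8/17)cos x - (66/17)sin x + (8051/1156)cos 2x - (6823/1156)sin 2x

g(x) = 1 + (8/17)cos x - (66/17)sin x + (8051/1156)cos 2x - (6823/1156)sin 2x


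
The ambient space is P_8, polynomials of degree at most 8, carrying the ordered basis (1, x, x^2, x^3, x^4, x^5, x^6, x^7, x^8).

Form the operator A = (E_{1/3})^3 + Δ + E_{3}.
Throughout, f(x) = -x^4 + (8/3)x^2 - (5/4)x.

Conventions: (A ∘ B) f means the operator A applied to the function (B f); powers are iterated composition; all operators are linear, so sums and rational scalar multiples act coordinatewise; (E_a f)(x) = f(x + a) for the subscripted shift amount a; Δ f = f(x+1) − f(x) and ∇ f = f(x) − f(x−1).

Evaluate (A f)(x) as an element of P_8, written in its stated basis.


E_{1/3} f = -x^4 - (4/3)x^3 + 2x^2 + (41/108)x - 43/324
E_{1/3} E_{1/3} f = -x^4 - (8/3)x^3 + (121/108)x + 25/162
E_{1/3} E_{1/3} E_{1/3} f = -x^4 - 4x^3 - (10/3)x^2 + (1/12)x + 5/12
Δ f = -4x^3 - 6x^2 + (4/3)x + 5/12
E_{3} f = -x^4 - 12x^3 - (154/3)x^2 - (373/4)x - 243/4
((E_{1/3})^3 + Δ + E_{3}) f = -2x^4 - 20x^3 - (182/3)x^2 - (551/6)x - 719/12

the image equals g(x) = -2x^4 - 20x^3 - (182/3)x^2 - (551/6)x - 719/12


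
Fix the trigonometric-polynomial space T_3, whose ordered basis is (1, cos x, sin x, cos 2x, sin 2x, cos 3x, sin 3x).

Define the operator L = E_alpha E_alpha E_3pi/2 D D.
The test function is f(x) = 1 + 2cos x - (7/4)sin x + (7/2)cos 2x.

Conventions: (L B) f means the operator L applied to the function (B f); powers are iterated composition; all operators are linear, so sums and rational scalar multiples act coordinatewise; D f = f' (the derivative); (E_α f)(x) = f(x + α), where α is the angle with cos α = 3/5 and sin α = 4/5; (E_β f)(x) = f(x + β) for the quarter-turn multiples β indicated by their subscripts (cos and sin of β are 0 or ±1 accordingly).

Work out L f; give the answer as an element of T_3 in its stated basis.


g(x) = -(143/100)cos x + (56/25)sin x - (7378/625)cos 2x + (4704/625)sin 2x

D f = -(7/4)cos x - 2sin x - 7sin 2x
D D f = -2cos x + (7/4)sin x - 14cos 2x
E_3pi/2 D D f = -(7/4)cos x - 2sin x + 14cos 2x
E_alpha E_3pi/2 D D f = -(53/20)cos x + (1/5)sin x - (98/25)cos 2x - (336/25)sin 2x
E_alpha (E_alpha E_3pi/2 D) D f = -(143/100)cos x + (56/25)sin x - (7378/625)cos 2x + (4704/625)sin 2x


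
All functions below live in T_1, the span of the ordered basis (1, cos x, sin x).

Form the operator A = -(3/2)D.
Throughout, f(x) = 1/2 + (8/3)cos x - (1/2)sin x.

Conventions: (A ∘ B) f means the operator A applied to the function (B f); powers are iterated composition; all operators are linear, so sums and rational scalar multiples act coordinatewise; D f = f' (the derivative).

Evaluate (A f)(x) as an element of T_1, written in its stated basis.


g(x) = (3/4)cos x + 4sin x

D f = -(1/2)cos x - (8/3)sin x
(-(3/2)D) f = (3/4)cos x + 4sin x


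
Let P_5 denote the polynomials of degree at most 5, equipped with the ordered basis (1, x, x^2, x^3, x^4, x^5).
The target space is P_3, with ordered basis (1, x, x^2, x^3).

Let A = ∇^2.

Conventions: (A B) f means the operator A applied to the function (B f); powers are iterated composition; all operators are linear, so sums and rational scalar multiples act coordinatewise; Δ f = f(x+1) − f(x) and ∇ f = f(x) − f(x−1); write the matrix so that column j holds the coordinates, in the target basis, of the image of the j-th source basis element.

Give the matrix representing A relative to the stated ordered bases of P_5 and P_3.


image of 1: 0
image of x: 0
image of x^2: 2
image of x^3: 6x - 6
image of x^4: 12x^2 - 24x + 14
image of x^5: 20x^3 - 60x^2 + 70x - 30
each image's coordinates form column j of the matrix

the matrix is [[0, 0, 2, -6, 14, -30]; [0, 0, 0, 6, -24, 70]; [0, 0, 0, 0, 12, -60]; [0, 0, 0, 0, 0, 20]] (rows listed top to bottom)


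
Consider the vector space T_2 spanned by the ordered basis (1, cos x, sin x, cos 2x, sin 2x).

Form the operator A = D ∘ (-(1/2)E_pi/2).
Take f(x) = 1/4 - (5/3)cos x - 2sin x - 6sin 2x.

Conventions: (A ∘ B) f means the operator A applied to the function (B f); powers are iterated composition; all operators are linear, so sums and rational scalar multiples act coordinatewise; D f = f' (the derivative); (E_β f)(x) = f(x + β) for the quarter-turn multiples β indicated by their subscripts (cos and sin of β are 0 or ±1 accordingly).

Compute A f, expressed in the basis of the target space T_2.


E_pi/2 f = 1/4 - 2cos x + (5/3)sin x + 6sin 2x
(-(1/2)E_pi/2) f = -1/8 + cos x - (5/6)sin x - 3sin 2x
D (-(1/2)E_pi/2) f = -(5/6)cos x - sin x - 6cos 2x

the image equals g(x) = -(5/6)cos x - sin x - 6cos 2x


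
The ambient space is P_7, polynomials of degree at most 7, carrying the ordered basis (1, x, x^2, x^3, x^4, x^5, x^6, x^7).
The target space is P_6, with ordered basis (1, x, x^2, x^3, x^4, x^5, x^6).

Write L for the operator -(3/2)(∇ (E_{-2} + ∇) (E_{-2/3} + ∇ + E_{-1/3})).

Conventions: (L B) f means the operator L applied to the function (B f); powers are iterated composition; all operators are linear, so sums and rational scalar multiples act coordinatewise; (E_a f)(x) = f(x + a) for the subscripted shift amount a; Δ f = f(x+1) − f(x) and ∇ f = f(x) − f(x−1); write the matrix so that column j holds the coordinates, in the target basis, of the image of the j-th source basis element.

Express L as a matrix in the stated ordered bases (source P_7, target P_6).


the matrix is [[0, -3, 9, -37, 137, -11351/27, 8801/9, -206431/243]; [0, 0, -6, 27, -148, 685, -22702/9, 61607/9]; [0, 0, 0, -9, 54, -370, 2055, -79457/9]; [0, 0, 0, 0, -12, 90, -740, 4795]; [0, 0, 0, 0, 0, -15, 135, -1295]; [0, 0, 0, 0, 0, 0, -18, 189]; [0, 0, 0, 0, 0, 0, 0, -21]] (rows listed top to bottom)

image of 1: 0
image of x: -3
image of x^2: -6x + 9
image of x^3: -9x^2 + 27x - 37
image of x^4: -12x^3 + 54x^2 - 148x + 137
image of x^5: -15x^4 + 90x^3 - 370x^2 + 685x - 11351/27
image of x^6: -18x^5 + 135x^4 - 740x^3 + 2055x^2 - (22702/9)x + 8801/9
image of x^7: -21x^6 + 189x^5 - 1295x^4 + 4795x^3 - (79457/9)x^2 + (61607/9)x - 206431/243
each image's coordinates form column j of the matrix


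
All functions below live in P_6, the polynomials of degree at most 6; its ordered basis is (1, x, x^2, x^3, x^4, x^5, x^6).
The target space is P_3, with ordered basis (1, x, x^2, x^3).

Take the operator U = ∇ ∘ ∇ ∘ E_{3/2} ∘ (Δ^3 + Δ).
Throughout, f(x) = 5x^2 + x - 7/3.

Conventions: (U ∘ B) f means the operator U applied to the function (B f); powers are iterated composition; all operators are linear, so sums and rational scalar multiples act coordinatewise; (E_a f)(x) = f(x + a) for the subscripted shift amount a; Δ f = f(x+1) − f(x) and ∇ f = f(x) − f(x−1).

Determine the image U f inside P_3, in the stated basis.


the result is g(x) = 0

Δ f = 10x + 6
Δ Δ f = 10
Δ Δ Δ f = 0
Δ f = 10x + 6
(Δ^3 + Δ) f = 10x + 6
E_{3/2} (Δ^3 + Δ) f = 10x + 21
∇ E_{3/2} (Δ^3 + Δ) f = 10
∇ ∇ E_{3/2} (Δ^3 + Δ) f = 0


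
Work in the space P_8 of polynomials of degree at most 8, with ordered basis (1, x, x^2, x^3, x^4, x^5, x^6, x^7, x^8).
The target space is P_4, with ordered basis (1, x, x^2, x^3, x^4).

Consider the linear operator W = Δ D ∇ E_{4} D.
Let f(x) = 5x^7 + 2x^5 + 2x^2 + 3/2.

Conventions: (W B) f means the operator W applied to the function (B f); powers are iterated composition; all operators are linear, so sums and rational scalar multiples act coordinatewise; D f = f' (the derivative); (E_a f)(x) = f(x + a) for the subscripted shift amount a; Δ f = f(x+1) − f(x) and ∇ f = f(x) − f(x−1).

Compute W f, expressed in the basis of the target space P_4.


D f = 35x^6 + 10x^4 + 4x
E_{4} D f = 35x^6 + 840x^5 + 8410x^4 + 44960x^3 + 135360x^2 + 217604x + 145936
∇ E_{4} D f = 210x^5 + 3675x^4 + 25940x^3 + 92295x^2 + 165490x + 119599
D (∇ E_{4} D) f = 1050x^4 + 14700x^3 + 77820x^2 + 184590x + 165490
Δ D (∇ E_{4} D) f = 4200x^3 + 50400x^2 + 203940x + 278160

the result is g(x) = 4200x^3 + 50400x^2 + 203940x + 278160


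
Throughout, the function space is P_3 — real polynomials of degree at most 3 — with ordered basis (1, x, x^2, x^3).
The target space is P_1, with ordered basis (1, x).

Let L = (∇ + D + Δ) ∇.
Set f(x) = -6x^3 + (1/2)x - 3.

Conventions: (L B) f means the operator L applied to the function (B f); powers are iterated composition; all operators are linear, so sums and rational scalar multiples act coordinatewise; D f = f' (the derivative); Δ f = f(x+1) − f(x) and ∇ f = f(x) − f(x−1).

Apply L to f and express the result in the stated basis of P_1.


the image equals g(x) = -108x + 54

∇ f = -18x^2 + 18x - 11/2
∇ ∇ f = -36x + 36
D ∇ f = -36x + 18
Δ ∇ f = -36x
(∇ + D + Δ) ∇ f = -108x + 54


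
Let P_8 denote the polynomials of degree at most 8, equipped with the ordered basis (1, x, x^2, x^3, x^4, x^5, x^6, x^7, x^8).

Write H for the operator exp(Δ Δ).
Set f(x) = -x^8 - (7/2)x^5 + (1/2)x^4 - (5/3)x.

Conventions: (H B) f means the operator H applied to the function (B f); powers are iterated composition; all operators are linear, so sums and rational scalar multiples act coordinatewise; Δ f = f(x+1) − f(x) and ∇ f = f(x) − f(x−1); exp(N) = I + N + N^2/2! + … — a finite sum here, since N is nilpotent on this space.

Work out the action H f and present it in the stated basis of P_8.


g(x) = -x^8 - 56x^6 - (679/2)x^5 - (3639/2)x^4 - 8470x^3 - 27140x^2 - (165638/3)x - 54778

order-1 term: -56x^6 - 336x^5 - 980x^4 - 1750x^3 - 1940x^2 - 1241x - 352
order-2 term: -840x^4 - 6720x^3 - 21840x^2 - 33810x - 20826
order-3 term: -3360x^2 - 20160x - 31920
order-4 term: -1680
the series for exp(Δ Δ) f terminates at order 4
exp(Δ Δ) f = -x^8 - 56x^6 - (679/2)x^5 - (3639/2)x^4 - 8470x^3 - 27140x^2 - (165638/3)x - 54778


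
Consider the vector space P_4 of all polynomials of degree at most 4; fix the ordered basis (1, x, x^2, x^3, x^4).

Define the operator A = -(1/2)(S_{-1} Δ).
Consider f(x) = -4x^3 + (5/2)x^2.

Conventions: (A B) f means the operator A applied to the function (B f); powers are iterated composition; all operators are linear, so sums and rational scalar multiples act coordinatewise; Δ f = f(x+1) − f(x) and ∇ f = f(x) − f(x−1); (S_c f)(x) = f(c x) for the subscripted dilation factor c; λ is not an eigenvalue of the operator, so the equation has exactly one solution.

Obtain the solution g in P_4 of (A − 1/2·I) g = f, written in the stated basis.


the result is g(x) = 8x^3 - 29x^2 - 34x + 55

write g with unknown coordinates in the stated basis and equate coefficients in (A − 1/2·I) g = f
solving from the highest basis element down gives g = 8x^3 - 29x^2 - 34x + 55
check: A g = -12x^2 - 17x + 55/2
so A g − 1/2·g = -4x^3 + (5/2)x^2 = f ✓


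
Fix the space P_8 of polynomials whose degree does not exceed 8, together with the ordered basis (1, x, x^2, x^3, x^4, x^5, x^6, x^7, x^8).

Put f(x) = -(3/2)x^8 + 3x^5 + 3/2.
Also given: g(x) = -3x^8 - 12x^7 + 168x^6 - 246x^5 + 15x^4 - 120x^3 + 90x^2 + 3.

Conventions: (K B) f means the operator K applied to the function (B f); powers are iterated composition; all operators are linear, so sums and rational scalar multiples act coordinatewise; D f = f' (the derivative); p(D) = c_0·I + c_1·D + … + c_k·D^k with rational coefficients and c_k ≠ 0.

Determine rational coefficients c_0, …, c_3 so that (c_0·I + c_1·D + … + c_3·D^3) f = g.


p(D) = 2·I + D − 2·D^2 + (1/2)·D^3, i.e. c_0 = 2, c_1 = 1, c_2 = -2, c_3 = 1/2

D^0 f = -(3/2)x^8 + 3x^5 + 3/2
D^1 f = -12x^7 + 15x^4
D^2 f = -84x^6 + 60x^3
D^3 f = -504x^5 + 180x^2
matching coefficients of g against c_0 f + c_1 Df + … from the top degree down determines the c_i
solution: c_0 = 2, c_1 = 1, c_2 = -2, c_3 = 1/2


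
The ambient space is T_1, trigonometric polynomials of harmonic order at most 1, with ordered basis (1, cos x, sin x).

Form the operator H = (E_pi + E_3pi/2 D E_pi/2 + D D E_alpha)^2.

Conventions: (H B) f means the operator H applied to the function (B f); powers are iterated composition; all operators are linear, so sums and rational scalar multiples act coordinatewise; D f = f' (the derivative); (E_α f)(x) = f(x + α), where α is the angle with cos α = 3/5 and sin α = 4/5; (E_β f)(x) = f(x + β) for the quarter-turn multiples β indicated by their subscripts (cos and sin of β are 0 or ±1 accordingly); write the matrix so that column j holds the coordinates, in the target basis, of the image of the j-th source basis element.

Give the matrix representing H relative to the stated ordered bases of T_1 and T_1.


image of 1: 1
image of cos x: (63/25)cos x + (16/25)sin x
image of sin x: -(16/25)cos x + (63/25)sin x
each image's coordinates form column j of the matrix

the matrix is [[1, 0, 0]; [0, 63/25, -16/25]; [0, 16/25, 63/25]] (rows listed top to bottom)


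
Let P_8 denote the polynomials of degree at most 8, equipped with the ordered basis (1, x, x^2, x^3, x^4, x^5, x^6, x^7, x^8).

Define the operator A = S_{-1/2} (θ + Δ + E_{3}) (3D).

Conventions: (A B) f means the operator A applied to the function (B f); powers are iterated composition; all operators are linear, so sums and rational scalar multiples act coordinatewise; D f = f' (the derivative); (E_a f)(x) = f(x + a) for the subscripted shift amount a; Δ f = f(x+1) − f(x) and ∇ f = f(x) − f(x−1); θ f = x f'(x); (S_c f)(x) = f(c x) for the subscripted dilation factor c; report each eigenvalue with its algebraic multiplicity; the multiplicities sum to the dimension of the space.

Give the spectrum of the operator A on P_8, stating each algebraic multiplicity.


λ = 0 (multiplicity 9)

image of 1: 0
image of x: 3
image of x^2: -6x + 24
image of x^3: (27/4)x^2 - 36x + 90
image of x^4: -6x^3 + 36x^2 - 180x + 336
image of x^5: (75/16)x^4 - 30x^3 + 225x^2 - 840x + 1230
image of x^6: -(27/8)x^5 + (45/2)x^4 - 225x^3 + 1260x^2 - 3690x + 4392
image of x^7: (147/64)x^6 - (63/4)x^5 + (1575/8)x^4 - 1470x^3 + (12915/2)x^2 - 15372x + 15330
image of x^8: -(3/2)x^7 + (21/2)x^6 - (315/2)x^5 + 1470x^4 - 8610x^3 + 30744x^2 - 61320x + 52512
the matrix is upper triangular; its diagonal is (0, 0, 0, 0, 0, 0, 0, 0, 0)
for a triangular matrix the eigenvalues are the diagonal entries, with algebraic multiplicity their repetition count


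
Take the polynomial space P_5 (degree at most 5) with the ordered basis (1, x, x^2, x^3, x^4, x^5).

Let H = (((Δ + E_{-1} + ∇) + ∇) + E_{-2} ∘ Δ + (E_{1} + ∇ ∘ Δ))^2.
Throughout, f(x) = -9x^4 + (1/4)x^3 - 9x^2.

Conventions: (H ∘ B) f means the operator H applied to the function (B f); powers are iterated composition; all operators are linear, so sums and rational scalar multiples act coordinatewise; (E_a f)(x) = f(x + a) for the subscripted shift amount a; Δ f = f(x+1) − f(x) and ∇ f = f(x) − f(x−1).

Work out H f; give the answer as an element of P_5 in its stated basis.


g(x) = -36x^4 - 575x^3 - 1752x^2 - 1704x - 2726

Δ f = -36x^3 - (213/4)x^2 - (213/4)x - 71/4
E_{-1} f = -9x^4 + (145/4)x^3 - (255/4)x^2 + (219/4)x - 73/4
∇ f = -36x^3 + (219/4)x^2 - (219/4)x + 73/4
(Δ + E_{-1} + ∇) f = -9x^4 - (143/4)x^3 - (249/4)x^2 - (213/4)x - 71/4
∇ f = -36x^3 + (219/4)x^2 - (219/4)x + 73/4
((Δ + E_{-1} + ∇) + ∇) f = -9x^4 - (287/4)x^3 - (15/2)x^2 - 108x + 1/2
Δ f = -36x^3 - (213/4)x^2 - (213/4)x - 71/4
E_{-2} Δ f = -36x^3 + (651/4)x^2 - (1089/4)x + 655/4
E_{1} f = -9x^4 - (143/4)x^3 - (249/4)x^2 - (213/4)x - 71/4
Δ f = -36x^3 - (213/4)x^2 - (213/4)x - 71/4
∇ Δ f = -108x^2 + (3/2)x - 36
(E_{1} + ∇ ∘ Δ) f = -9x^4 - (143/4)x^3 - (681/4)x^2 - (207/4)x - 215/4
(((Δ + E_{-1} + ∇) + ∇) + E_{-2} ∘ Δ + (E_{1} + ∇ ∘ Δ)) f = -18x^4 - (287/2)x^3 - 15x^2 - 432x + 221/2
Δ (((Δ + E_{-1} + ∇) + ∇) + E_{-2} ∘ Δ + (E_{1} + ∇ ∘ Δ)) f = -72x^3 - (1077/2)x^2 - (1065/2)x - 1217/2
E_{-1} (((Δ + E_{-1} + ∇) + ∇) + E_{-2} ∘ Δ + (E_{1} + ∇ ∘ Δ)) f = -18x^4 - (143/2)x^3 + (615/2)x^2 - (1521/2)x + 653
∇ (((Δ + E_{-1} + ∇) + ∇) + E_{-2} ∘ Δ + (E_{1} + ∇ ∘ Δ)) f = -72x^3 - (645/2)x^2 + (657/2)x - 1085/2
(Δ + E_{-1} + ∇) (((Δ + E_{-1} + ∇) + ∇) + E_{-2} ∘ Δ + (E_{1} + ∇ ∘ Δ)) f = -18x^4 - (431/2)x^3 - (1107/2)x^2 - (1929/2)x - 498
∇ (((Δ + E_{-1} + ∇) + ∇) + E_{-2} ∘ Δ + (E_{1} + ∇ ∘ Δ)) f = -72x^3 - (645/2)x^2 + (657/2)x - 1085/2
((Δ + E_{-1} + ∇) + ∇) (((Δ + E_{-1} + ∇) + ∇) + E_{-2} ∘ Δ + (E_{1} + ∇ ∘ Δ)) f = -18x^4 - (575/2)x^3 - 876x^2 - 636x - 2081/2
Δ (((Δ + E_{-1} + ∇) + ∇) + E_{-2} ∘ Δ + (E_{1} + ∇ ∘ Δ)) f = -72x^3 - (1077/2)x^2 - (1065/2)x - 1217/2
E_{-2} Δ (((Δ + E_{-1} + ∇) + ∇) + E_{-2} ∘ Δ + (E_{1} + ∇ ∘ Δ)) f = -72x^3 - (213/2)x^2 + (1515/2)x - 2243/2
E_{1} (((Δ + E_{-1} + ∇) + ∇) + E_{-2} ∘ Δ + (E_{1} + ∇ ∘ Δ)) f = -18x^4 - (431/2)x^3 - (1107/2)x^2 - (1929/2)x - 498
Δ (((Δ + E_{-1} + ∇) + ∇) + E_{-2} ∘ Δ + (E_{1} + ∇ ∘ Δ)) f = -72x^3 - (1077/2)x^2 - (1065/2)x - 1217/2
∇ Δ (((Δ + E_{-1} + ∇) + ∇) + E_{-2} ∘ Δ + (E_{1} + ∇ ∘ Δ)) f = -216x^2 - 861x - 66
(E_{1} + ∇ ∘ Δ) (((Δ + E_{-1} + ∇) + ∇) + E_{-2} ∘ Δ + (E_{1} + ∇ ∘ Δ)) f = -18x^4 - (431/2)x^3 - (1539/2)x^2 - (3651/2)x - 564
(((Δ + E_{-1} + ∇) + ∇) + E_{-2} ∘ Δ + (E_{1} + ∇ ∘ Δ)) (((Δ + E_{-1} + ∇) + ∇) + E_{-2} ∘ Δ + (E_{1} + ∇ ∘ Δ)) f = -36x^4 - 575x^3 - 1752x^2 - 1704x - 2726
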